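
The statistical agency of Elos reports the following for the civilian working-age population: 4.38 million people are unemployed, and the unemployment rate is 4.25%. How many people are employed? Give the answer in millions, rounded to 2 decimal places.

About 98.68 million are employed.

Labor force = U / u = 4.38 / 0.0425 ≈ 103.06 million.
Employed = labor force − unemployed = 103.06 − 4.38 = 98.68 million.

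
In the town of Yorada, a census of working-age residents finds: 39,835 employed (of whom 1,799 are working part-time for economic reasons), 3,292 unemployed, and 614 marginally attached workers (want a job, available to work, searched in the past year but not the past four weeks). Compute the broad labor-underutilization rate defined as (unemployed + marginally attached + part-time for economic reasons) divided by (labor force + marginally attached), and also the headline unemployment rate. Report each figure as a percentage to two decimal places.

Broad underutilization rate ≈ 13.04%; headline unemployment rate ≈ 7.63%.

Labor force = 39,835 + 3,292 = 43,127.
Numerator = 3,292 + 614 + 1,799 = 5,705.
Denominator = 43,127 + 614 = 43,741.
Broad rate = 5,705 / 43,741 = 13.04%.
Headline unemployment rate = 3,292 / 43,127 = 7.63%.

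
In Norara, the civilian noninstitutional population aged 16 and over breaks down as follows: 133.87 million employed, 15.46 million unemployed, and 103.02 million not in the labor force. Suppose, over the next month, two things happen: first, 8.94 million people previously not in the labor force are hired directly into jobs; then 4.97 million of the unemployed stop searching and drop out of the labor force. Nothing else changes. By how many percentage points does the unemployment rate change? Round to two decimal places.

Initially, labor force = 133.87 + 15.46 = 149.33 million, so u = 15.46/149.33 = 10.35%.
After the first change, employed and labor force both rise by 8.94; unemployed unchanged → E = 142.81, U = 15.46, labor force = 158.27 million.
After the second change, unemployed and labor force both fall by 4.97 → E = 142.81, U = 10.49, labor force = 153.30 million.
New unemployment rate = 10.49 / 153.30 = 6.84%.
Change = 6.84% − 10.35% = −3.51 percentage points.

The unemployment rate changes by −3.51 percentage points.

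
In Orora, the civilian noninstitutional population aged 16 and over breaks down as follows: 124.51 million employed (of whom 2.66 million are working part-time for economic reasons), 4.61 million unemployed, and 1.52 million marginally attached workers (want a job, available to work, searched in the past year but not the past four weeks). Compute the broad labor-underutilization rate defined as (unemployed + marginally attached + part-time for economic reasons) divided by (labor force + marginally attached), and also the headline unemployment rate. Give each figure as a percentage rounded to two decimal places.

Broad underutilization rate ≈ 6.73%; headline unemployment rate ≈ 3.57%.

Labor force = 124.51 + 4.61 = 129.12 million.
Numerator = 4.61 + 1.52 + 2.66 = 8.79 million.
Denominator = 129.12 + 1.52 = 130.64 million.
Broad rate = 8.79 / 130.64 = 6.73%.
Headline unemployment rate = 4.61 / 129.12 = 3.57%.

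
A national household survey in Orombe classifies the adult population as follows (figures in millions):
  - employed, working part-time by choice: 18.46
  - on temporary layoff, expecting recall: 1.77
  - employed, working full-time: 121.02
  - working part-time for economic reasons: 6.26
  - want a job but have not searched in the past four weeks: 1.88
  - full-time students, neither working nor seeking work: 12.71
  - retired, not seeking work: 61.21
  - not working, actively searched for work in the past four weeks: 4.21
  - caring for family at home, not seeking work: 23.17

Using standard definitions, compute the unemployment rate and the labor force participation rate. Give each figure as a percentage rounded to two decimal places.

Unemployment rate ≈ 3.94%; labor force participation rate ≈ 60.52%.

Employed = 18.46 + 121.02 + 6.26 = 145.74 million (anyone who worked, including part-time for economic reasons, counts as employed).
Unemployed = 1.77 + 4.21 = 5.98 million (jobless and actively searching, or on temporary layoff).
Labor force = 145.74 + 5.98 = 151.72 million.
Not in labor force = 1.88 + 12.71 + 61.21 + 23.17 = 98.97 million (those not working and not actively searching are outside the labor force — including those who want a job but have given up searching).
Civilian working-age population = 151.72 + 98.97 = 250.69 million.
Unemployment rate = 5.98 / 151.72 = 3.94%.
Labor force participation rate = 151.72 / 250.69 = 60.52%.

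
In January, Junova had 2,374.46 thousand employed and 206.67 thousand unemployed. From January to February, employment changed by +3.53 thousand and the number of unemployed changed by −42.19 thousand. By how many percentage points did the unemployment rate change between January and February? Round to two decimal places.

January: labor force = 2,374.46 + 206.67 = 2,581.13; u = 206.67/2,581.13 = 8.01%.
February: labor force = 2,377.99 + 164.48 = 2,542.47; u = 164.48/2,542.47 = 6.47%.
Change = 6.47% − 8.01% = −1.54 pp.

The unemployment rate changed by −1.54 percentage points.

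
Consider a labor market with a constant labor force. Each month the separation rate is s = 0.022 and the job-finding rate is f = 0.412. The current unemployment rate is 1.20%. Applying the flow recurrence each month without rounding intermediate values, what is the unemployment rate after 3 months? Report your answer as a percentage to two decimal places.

Unemployment rate after three months ≈ 4.37%.

With a fixed labor force, u_{t+1} = u_t + s·(1−u_t) − f·u_t = u_t·(1−s−f) + s.
Here 1−s−f = 0.566 and s = 0.022.
u_1 = 0.012000 × 0.566 + 0.022 = 0.028792.
u_2 = 0.028792 × 0.566 + 0.022 = 0.038296.
u_3 = 0.038296 × 0.566 + 0.022 = 0.043676.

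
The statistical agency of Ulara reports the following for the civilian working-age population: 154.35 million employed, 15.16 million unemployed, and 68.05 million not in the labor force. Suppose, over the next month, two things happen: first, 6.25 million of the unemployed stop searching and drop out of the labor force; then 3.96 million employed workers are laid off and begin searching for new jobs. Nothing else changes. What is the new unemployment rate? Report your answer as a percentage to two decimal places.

Initially, labor force = 154.35 + 15.16 = 169.51 million, so u = 15.16/169.51 = 8.94%.
After the first change, unemployed and labor force both fall by 6.25 → E = 154.35, U = 8.91, labor force = 163.26 million.
After the second change, employed falls and unemployed rises by 3.96; labor force unchanged → E = 150.39, U = 12.87, labor force = 163.26 million.
New unemployment rate = 12.87 / 163.26 = 7.88%.

New unemployment rate ≈ 7.88%.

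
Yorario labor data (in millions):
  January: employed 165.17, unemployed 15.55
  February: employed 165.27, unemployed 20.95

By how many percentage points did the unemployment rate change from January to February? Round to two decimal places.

January: labor force = 165.17 + 15.55 = 180.72; u = 15.55/180.72 = 8.60%.
February: labor force = 165.27 + 20.95 = 186.22; u = 20.95/186.22 = 11.25%.
Change = 11.25% − 8.60% = +2.65 pp.

The unemployment rate changed by +2.65 percentage points.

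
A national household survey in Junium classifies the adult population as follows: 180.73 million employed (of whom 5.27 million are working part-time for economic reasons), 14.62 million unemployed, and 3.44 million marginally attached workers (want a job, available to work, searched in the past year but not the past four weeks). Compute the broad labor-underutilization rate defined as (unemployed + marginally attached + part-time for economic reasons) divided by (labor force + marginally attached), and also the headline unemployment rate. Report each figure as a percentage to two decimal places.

Broad underutilization rate ≈ 11.74%; headline unemployment rate ≈ 7.48%.

Labor force = 180.73 + 14.62 = 195.35 million.
Numerator = 14.62 + 3.44 + 5.27 = 23.33 million.
Denominator = 195.35 + 3.44 = 198.79 million.
Broad rate = 23.33 / 198.79 = 11.74%.
Headline unemployment rate = 14.62 / 195.35 = 7.48%.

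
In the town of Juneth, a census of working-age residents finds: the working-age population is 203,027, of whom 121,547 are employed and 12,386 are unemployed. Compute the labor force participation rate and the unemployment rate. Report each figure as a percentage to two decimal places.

Labor force = employed + unemployed = 121,547 + 12,386 = 133,933.
Unemployment rate = 12,386 / 133,933 = 9.25%.
Labor force participation rate = 133,933 / 203,027 = 65.97%.

Labor force participation rate ≈ 65.97%; unemployment rate ≈ 9.25%.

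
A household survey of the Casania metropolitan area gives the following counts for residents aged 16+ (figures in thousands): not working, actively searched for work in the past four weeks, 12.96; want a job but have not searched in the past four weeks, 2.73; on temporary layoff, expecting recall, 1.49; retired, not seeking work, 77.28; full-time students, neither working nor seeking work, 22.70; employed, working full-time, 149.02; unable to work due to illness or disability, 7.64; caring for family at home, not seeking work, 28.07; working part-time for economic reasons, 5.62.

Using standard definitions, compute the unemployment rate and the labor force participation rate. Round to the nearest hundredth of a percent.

Employed = 149.02 + 5.62 = 154.64 thousand (anyone who worked, including part-time for economic reasons, counts as employed).
Unemployed = 12.96 + 1.49 = 14.45 thousand (jobless and actively searching, or on temporary layoff).
Labor force = 154.64 + 14.45 = 169.09 thousand.
Not in labor force = 2.73 + 77.28 + 22.70 + 7.64 + 28.07 = 138.42 thousand (those not working and not actively searching are outside the labor force — including those who want a job but have given up searching).
Civilian working-age population = 169.09 + 138.42 = 307.51 thousand.
Unemployment rate = 14.45 / 169.09 = 8.55%.
Labor force participation rate = 169.09 / 307.51 = 54.99%.

Unemployment rate ≈ 8.55%; labor force participation rate ≈ 54.99%.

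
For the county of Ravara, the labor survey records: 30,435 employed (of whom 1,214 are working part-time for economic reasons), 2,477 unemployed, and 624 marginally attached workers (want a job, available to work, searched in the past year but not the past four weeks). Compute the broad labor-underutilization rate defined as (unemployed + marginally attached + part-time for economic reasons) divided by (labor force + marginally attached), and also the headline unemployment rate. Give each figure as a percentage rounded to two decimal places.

Labor force = 30,435 + 2,477 = 32,912.
Numerator = 2,477 + 624 + 1,214 = 4,315.
Denominator = 32,912 + 624 = 33,536.
Broad rate = 4,315 / 33,536 = 12.87%.
Headline unemployment rate = 2,477 / 32,912 = 7.53%.

Broad underutilization rate ≈ 12.87%; headline unemployment rate ≈ 7.53%.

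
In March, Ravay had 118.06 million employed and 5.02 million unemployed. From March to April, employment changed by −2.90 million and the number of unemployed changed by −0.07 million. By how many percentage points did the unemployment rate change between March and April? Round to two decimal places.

The unemployment rate changed by +0.04 percentage points.

March: labor force = 118.06 + 5.02 = 123.08; u = 5.02/123.08 = 4.08%.
April: labor force = 115.16 + 4.95 = 120.11; u = 4.95/120.11 = 4.12%.
Change = 4.12% − 4.08% = +0.04 pp.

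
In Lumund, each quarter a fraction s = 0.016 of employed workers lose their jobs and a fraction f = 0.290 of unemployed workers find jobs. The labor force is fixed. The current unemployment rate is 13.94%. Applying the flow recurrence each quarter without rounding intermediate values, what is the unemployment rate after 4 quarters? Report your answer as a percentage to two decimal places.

With a fixed labor force, u_{t+1} = u_t + s·(1−u_t) − f·u_t = u_t·(1−s−f) + s.
Here 1−s−f = 0.694 and s = 0.016.
u_1 = 0.139400 × 0.694 + 0.016 = 0.112744.
u_2 = 0.112744 × 0.694 + 0.016 = 0.094244.
u_3 = 0.094244 × 0.694 + 0.016 = 0.081405.
u_4 = 0.081405 × 0.694 + 0.016 = 0.072495.

Unemployment rate after four quarters ≈ 7.25%.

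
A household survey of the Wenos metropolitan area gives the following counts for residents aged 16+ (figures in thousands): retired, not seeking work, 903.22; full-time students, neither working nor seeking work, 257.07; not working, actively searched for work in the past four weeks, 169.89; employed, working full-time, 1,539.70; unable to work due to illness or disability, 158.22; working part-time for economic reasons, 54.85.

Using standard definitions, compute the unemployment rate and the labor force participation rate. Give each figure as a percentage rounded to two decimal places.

Unemployment rate ≈ 9.63%; labor force participation rate ≈ 57.23%.

Employed = 1,539.70 + 54.85 = 1,594.55 thousand (anyone who worked, including part-time for economic reasons, counts as employed).
Unemployed = 169.89 thousand.
Labor force = 1,594.55 + 169.89 = 1,764.44 thousand.
Not in labor force = 903.22 + 257.07 + 158.22 = 1,318.51 thousand (those not working and not actively searching are outside the labor force).
Civilian working-age population = 1,764.44 + 1,318.51 = 3,082.95 thousand.
Unemployment rate = 169.89 / 1,764.44 = 9.63%.
Labor force participation rate = 1,764.44 / 3,082.95 = 57.23%.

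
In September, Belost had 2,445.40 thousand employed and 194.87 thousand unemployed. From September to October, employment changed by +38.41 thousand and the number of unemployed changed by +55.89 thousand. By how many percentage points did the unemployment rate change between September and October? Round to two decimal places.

September: labor force = 2,445.40 + 194.87 = 2,640.27; u = 194.87/2,640.27 = 7.38%.
October: labor force = 2,483.81 + 250.76 = 2,734.57; u = 250.76/2,734.57 = 9.17%.
Change = 9.17% − 7.38% = +1.79 pp.

The unemployment rate changed by +1.79 percentage points.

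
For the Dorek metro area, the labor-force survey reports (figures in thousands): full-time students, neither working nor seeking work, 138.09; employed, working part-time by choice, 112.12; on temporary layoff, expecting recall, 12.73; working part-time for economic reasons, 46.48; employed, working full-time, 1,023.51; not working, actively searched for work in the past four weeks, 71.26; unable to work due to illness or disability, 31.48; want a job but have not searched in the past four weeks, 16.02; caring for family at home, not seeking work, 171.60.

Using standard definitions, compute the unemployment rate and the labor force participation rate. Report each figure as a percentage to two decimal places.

Employed = 112.12 + 46.48 + 1,023.51 = 1,182.11 thousand (anyone who worked, including part-time for economic reasons, counts as employed).
Unemployed = 12.73 + 71.26 = 83.99 thousand (jobless and actively searching, or on temporary layoff).
Labor force = 1,182.11 + 83.99 = 1,266.10 thousand.
Not in labor force = 138.09 + 31.48 + 16.02 + 171.60 = 357.19 thousand (those not working and not actively searching are outside the labor force — including those who want a job but have given up searching).
Civilian working-age population = 1,266.10 + 357.19 = 1,623.29 thousand.
Unemployment rate = 83.99 / 1,266.10 = 6.63%.
Labor force participation rate = 1,266.10 / 1,623.29 = 78.00%.

Unemployment rate ≈ 6.63%; labor force participation rate ≈ 78.00%.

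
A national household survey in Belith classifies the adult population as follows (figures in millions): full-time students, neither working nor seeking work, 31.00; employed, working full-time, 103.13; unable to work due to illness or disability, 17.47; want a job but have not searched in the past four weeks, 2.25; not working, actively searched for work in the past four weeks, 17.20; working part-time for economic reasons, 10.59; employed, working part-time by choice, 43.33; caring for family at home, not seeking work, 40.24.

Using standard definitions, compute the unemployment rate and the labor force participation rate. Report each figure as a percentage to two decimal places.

Unemployment rate ≈ 9.87%; labor force participation rate ≈ 65.70%.

Employed = 103.13 + 10.59 + 43.33 = 157.05 million (anyone who worked, including part-time for economic reasons, counts as employed).
Unemployed = 17.20 million.
Labor force = 157.05 + 17.20 = 174.25 million.
Not in labor force = 31.00 + 17.47 + 2.25 + 40.24 = 90.96 million (those not working and not actively searching are outside the labor force — including those who want a job but have given up searching).
Civilian working-age population = 174.25 + 90.96 = 265.21 million.
Unemployment rate = 17.20 / 174.25 = 9.87%.
Labor force participation rate = 174.25 / 265.21 = 65.70%.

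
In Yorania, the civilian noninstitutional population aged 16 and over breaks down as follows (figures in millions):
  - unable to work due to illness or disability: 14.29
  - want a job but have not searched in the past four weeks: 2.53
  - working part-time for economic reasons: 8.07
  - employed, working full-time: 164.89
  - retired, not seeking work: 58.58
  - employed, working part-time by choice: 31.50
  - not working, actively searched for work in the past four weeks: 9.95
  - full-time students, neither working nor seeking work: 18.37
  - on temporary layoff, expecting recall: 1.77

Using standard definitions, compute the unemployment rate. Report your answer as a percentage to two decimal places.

Employed = 8.07 + 164.89 + 31.50 = 204.46 million (anyone who worked, including part-time for economic reasons, counts as employed).
Unemployed = 9.95 + 1.77 = 11.72 million (jobless and actively searching, or on temporary layoff).
Labor force = 204.46 + 11.72 = 216.18 million.
Unemployment rate = 11.72 / 216.18 = 5.42%.

Unemployment rate ≈ 5.42%.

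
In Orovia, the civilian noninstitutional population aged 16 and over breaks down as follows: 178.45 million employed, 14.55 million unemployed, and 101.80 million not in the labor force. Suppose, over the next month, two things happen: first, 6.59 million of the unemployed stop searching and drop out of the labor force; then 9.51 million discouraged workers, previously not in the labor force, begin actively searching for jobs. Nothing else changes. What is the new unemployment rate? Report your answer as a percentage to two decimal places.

Initially, labor force = 178.45 + 14.55 = 193.00 million, so u = 14.55/193.00 = 7.54%.
After the first change, unemployed and labor force both fall by 6.59 → E = 178.45, U = 7.96, labor force = 186.41 million.
After the second change, unemployed and labor force both rise by 9.51 → E = 178.45, U = 17.47, labor force = 195.92 million.
New unemployment rate = 17.47 / 195.92 = 8.92%.

New unemployment rate ≈ 8.92%.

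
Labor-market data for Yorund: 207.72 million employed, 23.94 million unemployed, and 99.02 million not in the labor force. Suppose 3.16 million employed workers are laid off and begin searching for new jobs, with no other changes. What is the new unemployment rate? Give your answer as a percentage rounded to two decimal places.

New unemployment rate ≈ 11.70%.

Initially, labor force = 207.72 + 23.94 = 231.66 million, so u = 23.94/231.66 = 10.33%.
After the change, employed falls and unemployed rises by 3.16; labor force unchanged → E = 204.56, U = 27.10, labor force = 231.66 million.
New unemployment rate = 27.10 / 231.66 = 11.70%.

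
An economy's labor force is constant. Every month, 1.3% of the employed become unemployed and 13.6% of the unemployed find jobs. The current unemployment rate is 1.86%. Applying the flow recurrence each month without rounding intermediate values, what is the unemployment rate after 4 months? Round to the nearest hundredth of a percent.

Unemployment rate after four months ≈ 5.12%.

With a fixed labor force, u_{t+1} = u_t + s·(1−u_t) − f·u_t = u_t·(1−s−f) + s.
Here 1−s−f = 0.851 and s = 0.013.
u_1 = 0.018600 × 0.851 + 0.013 = 0.028829.
u_2 = 0.028829 × 0.851 + 0.013 = 0.037533.
u_3 = 0.037533 × 0.851 + 0.013 = 0.044941.
u_4 = 0.044941 × 0.851 + 0.013 = 0.051245.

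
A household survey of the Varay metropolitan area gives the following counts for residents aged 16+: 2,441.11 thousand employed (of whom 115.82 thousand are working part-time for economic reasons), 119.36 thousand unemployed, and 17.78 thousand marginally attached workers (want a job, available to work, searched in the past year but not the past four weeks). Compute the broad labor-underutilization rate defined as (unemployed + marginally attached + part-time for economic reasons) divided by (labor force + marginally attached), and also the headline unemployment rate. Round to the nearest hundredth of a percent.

Broad underutilization rate ≈ 9.81%; headline unemployment rate ≈ 4.66%.

Labor force = 2,441.11 + 119.36 = 2,560.47 thousand.
Numerator = 119.36 + 17.78 + 115.82 = 252.96 thousand.
Denominator = 2,560.47 + 17.78 = 2,578.25 thousand.
Broad rate = 252.96 / 2,578.25 = 9.81%.
Headline unemployment rate = 119.36 / 2,560.47 = 4.66%.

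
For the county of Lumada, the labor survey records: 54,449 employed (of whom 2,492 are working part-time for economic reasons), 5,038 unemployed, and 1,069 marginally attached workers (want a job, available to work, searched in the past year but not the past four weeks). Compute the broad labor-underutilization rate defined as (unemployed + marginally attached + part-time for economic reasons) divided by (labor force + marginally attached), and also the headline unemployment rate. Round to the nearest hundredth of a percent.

Broad underutilization rate ≈ 14.20%; headline unemployment rate ≈ 8.47%.

Labor force = 54,449 + 5,038 = 59,487.
Numerator = 5,038 + 1,069 + 2,492 = 8,599.
Denominator = 59,487 + 1,069 = 60,556.
Broad rate = 8,599 / 60,556 = 14.20%.
Headline unemployment rate = 5,038 / 59,487 = 8.47%.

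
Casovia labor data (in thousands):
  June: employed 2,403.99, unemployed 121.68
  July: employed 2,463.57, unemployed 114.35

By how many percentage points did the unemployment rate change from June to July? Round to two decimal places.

The unemployment rate changed by −0.38 percentage points.

June: labor force = 2,403.99 + 121.68 = 2,525.67; u = 121.68/2,525.67 = 4.82%.
July: labor force = 2,463.57 + 114.35 = 2,577.92; u = 114.35/2,577.92 = 4.44%.
Change = 4.44% − 4.82% = −0.38 pp.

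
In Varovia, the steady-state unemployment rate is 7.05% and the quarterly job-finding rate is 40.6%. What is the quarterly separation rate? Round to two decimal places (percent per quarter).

Separation rate ≈ 3.08% per quarter.

From u* = s/(s+f): s = u·f/(1−u).
s = 0.0705 × 40.6 / (1 − 0.0705) = 2.8623 / 0.9295 ≈ 3.08% per quarter.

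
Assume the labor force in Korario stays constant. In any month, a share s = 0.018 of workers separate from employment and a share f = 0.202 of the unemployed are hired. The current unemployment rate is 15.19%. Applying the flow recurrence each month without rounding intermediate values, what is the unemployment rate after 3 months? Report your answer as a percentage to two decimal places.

Unemployment rate after three months ≈ 11.51%.

With a fixed labor force, u_{t+1} = u_t + s·(1−u_t) − f·u_t = u_t·(1−s−f) + s.
Here 1−s−f = 0.780 and s = 0.018.
u_1 = 0.151900 × 0.780 + 0.018 = 0.136482.
u_2 = 0.136482 × 0.780 + 0.018 = 0.124456.
u_3 = 0.124456 × 0.780 + 0.018 = 0.115076.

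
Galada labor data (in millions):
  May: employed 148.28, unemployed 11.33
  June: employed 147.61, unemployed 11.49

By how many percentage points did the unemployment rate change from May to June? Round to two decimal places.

May: labor force = 148.28 + 11.33 = 159.61; u = 11.33/159.61 = 7.10%.
June: labor force = 147.61 + 11.49 = 159.10; u = 11.49/159.10 = 7.22%.
Change = 7.22% − 7.10% = +0.12 pp.

The unemployment rate changed by +0.12 percentage points.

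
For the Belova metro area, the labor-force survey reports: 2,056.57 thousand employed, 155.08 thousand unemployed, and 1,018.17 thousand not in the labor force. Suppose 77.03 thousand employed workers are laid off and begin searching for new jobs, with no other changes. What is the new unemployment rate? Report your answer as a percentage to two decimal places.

New unemployment rate ≈ 10.49%.

Initially, labor force = 2,056.57 + 155.08 = 2,211.65 thousand, so u = 155.08/2,211.65 = 7.01%.
After the change, employed falls and unemployed rises by 77.03; labor force unchanged → E = 1,979.54, U = 232.11, labor force = 2,211.65 thousand.
New unemployment rate = 232.11 / 2,211.65 = 10.49%.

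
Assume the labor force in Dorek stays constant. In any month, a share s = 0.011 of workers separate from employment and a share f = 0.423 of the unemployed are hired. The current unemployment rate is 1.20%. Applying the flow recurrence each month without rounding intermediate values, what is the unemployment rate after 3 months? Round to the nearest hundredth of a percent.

Unemployment rate after three months ≈ 2.29%.

With a fixed labor force, u_{t+1} = u_t + s·(1−u_t) − f·u_t = u_t·(1−s−f) + s.
Here 1−s−f = 0.566 and s = 0.011.
u_1 = 0.012000 × 0.566 + 0.011 = 0.017792.
u_2 = 0.017792 × 0.566 + 0.011 = 0.021070.
u_3 = 0.021070 × 0.566 + 0.011 = 0.022926.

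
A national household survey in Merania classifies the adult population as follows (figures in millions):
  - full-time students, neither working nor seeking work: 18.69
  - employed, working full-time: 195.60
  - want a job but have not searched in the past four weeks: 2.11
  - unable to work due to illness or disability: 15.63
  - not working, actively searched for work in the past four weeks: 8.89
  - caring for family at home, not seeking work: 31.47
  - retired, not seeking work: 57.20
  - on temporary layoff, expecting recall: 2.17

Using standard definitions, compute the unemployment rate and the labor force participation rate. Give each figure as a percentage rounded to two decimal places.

Unemployment rate ≈ 5.35%; labor force participation rate ≈ 62.29%.

Employed = 195.60 million.
Unemployed = 8.89 + 2.17 = 11.06 million (jobless and actively searching, or on temporary layoff).
Labor force = 195.60 + 11.06 = 206.66 million.
Not in labor force = 18.69 + 2.11 + 15.63 + 31.47 + 57.20 = 125.10 million (those not working and not actively searching are outside the labor force — including those who want a job but have given up searching).
Civilian working-age population = 206.66 + 125.10 = 331.76 million.
Unemployment rate = 11.06 / 206.66 = 5.35%.
Labor force participation rate = 206.66 / 331.76 = 62.29%.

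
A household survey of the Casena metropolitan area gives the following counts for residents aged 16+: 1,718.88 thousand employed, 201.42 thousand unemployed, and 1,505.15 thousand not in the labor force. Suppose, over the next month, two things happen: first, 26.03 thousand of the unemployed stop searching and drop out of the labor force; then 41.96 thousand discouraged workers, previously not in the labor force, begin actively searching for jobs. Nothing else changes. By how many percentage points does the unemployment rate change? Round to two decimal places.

Initially, labor force = 1,718.88 + 201.42 = 1,920.30 thousand, so u = 201.42/1,920.30 = 10.49%.
After the first change, unemployed and labor force both fall by 26.03 → E = 1,718.88, U = 175.39, labor force = 1,894.27 thousand.
After the second change, unemployed and labor force both rise by 41.96 → E = 1,718.88, U = 217.35, labor force = 1,936.23 thousand.
New unemployment rate = 217.35 / 1,936.23 = 11.23%.
Change = 11.23% − 10.49% = +0.74 percentage points.

The unemployment rate changes by +0.74 percentage points.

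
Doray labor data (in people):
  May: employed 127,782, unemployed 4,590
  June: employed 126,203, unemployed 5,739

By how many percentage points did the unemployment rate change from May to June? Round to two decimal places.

May: labor force = 127,782 + 4,590 = 132,372; u = 4,590/132,372 = 3.47%.
June: labor force = 126,203 + 5,739 = 131,942; u = 5,739/131,942 = 4.35%.
Change = 4.35% − 3.47% = +0.88 pp.

The unemployment rate changed by +0.88 percentage points.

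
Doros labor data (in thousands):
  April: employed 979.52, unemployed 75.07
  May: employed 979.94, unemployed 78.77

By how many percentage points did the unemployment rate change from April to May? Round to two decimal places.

April: labor force = 979.52 + 75.07 = 1,054.59; u = 75.07/1,054.59 = 7.12%.
May: labor force = 979.94 + 78.77 = 1,058.71; u = 78.77/1,058.71 = 7.44%.
Change = 7.44% − 7.12% = +0.32 pp.

The unemployment rate changed by +0.32 percentage points.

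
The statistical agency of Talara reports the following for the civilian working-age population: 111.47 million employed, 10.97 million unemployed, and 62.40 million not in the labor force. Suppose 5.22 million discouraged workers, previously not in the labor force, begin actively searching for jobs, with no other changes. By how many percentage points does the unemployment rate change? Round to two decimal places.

The unemployment rate changes by +3.72 percentage points.

Initially, labor force = 111.47 + 10.97 = 122.44 million, so u = 10.97/122.44 = 8.96%.
After the change, unemployed and labor force both rise by 5.22 → E = 111.47, U = 16.19, labor force = 127.66 million.
New unemployment rate = 16.19 / 127.66 = 12.68%.
Change = 12.68% − 8.96% = +3.72 percentage points.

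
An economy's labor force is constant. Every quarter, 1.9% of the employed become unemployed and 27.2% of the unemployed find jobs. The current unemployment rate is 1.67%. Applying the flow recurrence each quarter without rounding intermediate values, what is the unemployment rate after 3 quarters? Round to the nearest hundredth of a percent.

Unemployment rate after three quarters ≈ 4.80%.

With a fixed labor force, u_{t+1} = u_t + s·(1−u_t) − f·u_t = u_t·(1−s−f) + s.
Here 1−s−f = 0.709 and s = 0.019.
u_1 = 0.016700 × 0.709 + 0.019 = 0.030840.
u_2 = 0.030840 × 0.709 + 0.019 = 0.040866.
u_3 = 0.040866 × 0.709 + 0.019 = 0.047974.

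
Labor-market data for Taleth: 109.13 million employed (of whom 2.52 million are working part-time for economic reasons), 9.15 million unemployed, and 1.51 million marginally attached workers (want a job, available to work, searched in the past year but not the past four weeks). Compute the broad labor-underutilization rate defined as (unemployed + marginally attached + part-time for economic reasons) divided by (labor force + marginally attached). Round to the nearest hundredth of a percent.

Broad underutilization rate ≈ 11.00%.

Labor force = 109.13 + 9.15 = 118.28 million.
Numerator = 9.15 + 1.51 + 2.52 = 13.18 million.
Denominator = 118.28 + 1.51 = 119.79 million.
Broad rate = 13.18 / 119.79 = 11.00%.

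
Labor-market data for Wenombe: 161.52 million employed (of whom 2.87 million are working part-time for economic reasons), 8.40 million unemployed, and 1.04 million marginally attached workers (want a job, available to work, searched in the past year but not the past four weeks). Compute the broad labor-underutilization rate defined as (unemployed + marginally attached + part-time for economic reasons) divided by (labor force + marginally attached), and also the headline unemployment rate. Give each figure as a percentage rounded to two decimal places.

Broad underutilization rate ≈ 7.20%; headline unemployment rate ≈ 4.94%.

Labor force = 161.52 + 8.40 = 169.92 million.
Numerator = 8.40 + 1.04 + 2.87 = 12.31 million.
Denominator = 169.92 + 1.04 = 170.96 million.
Broad rate = 12.31 / 170.96 = 7.20%.
Headline unemployment rate = 8.40 / 169.92 = 4.94%.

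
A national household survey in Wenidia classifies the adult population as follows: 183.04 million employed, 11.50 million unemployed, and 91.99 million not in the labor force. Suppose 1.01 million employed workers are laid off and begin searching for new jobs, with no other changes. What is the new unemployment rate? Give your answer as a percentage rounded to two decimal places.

New unemployment rate ≈ 6.43%.

Initially, labor force = 183.04 + 11.50 = 194.54 million, so u = 11.50/194.54 = 5.91%.
After the change, employed falls and unemployed rises by 1.01; labor force unchanged → E = 182.03, U = 12.51, labor force = 194.54 million.
New unemployment rate = 12.51 / 194.54 = 6.43%.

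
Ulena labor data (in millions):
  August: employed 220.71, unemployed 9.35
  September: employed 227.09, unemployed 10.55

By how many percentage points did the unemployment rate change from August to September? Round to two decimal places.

August: labor force = 220.71 + 9.35 = 230.06; u = 9.35/230.06 = 4.06%.
September: labor force = 227.09 + 10.55 = 237.64; u = 10.55/237.64 = 4.44%.
Change = 4.44% − 4.06% = +0.38 pp.

The unemployment rate changed by +0.38 percentage points.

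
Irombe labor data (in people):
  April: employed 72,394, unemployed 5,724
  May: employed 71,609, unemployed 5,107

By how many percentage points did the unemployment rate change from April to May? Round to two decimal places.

The unemployment rate changed by −0.67 percentage points.

April: labor force = 72,394 + 5,724 = 78,118; u = 5,724/78,118 = 7.33%.
May: labor force = 71,609 + 5,107 = 76,716; u = 5,107/76,716 = 6.66%.
Change = 6.66% − 7.33% = −0.67 pp.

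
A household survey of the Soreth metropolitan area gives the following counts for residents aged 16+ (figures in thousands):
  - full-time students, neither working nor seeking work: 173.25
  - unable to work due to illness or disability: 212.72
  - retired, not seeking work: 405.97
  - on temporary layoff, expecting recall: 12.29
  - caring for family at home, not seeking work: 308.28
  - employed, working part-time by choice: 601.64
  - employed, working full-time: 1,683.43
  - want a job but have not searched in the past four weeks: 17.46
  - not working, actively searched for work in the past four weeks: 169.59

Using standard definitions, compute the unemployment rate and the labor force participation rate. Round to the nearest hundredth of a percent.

Unemployment rate ≈ 7.37%; labor force participation rate ≈ 68.82%.

Employed = 601.64 + 1,683.43 = 2,285.07 thousand.
Unemployed = 12.29 + 169.59 = 181.88 thousand (jobless and actively searching, or on temporary layoff).
Labor force = 2,285.07 + 181.88 = 2,466.95 thousand.
Not in labor force = 173.25 + 212.72 + 405.97 + 308.28 + 17.46 = 1,117.68 thousand (those not working and not actively searching are outside the labor force — including those who want a job but have given up searching).
Civilian working-age population = 2,466.95 + 1,117.68 = 3,584.63 thousand.
Unemployment rate = 181.88 / 2,466.95 = 7.37%.
Labor force participation rate = 2,466.95 / 3,584.63 = 68.82%.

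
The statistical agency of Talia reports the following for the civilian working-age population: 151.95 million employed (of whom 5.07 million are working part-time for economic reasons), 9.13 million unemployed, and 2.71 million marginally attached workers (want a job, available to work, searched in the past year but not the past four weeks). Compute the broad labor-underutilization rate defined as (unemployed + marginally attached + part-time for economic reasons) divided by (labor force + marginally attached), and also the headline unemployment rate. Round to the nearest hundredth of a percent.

Labor force = 151.95 + 9.13 = 161.08 million.
Numerator = 9.13 + 2.71 + 5.07 = 16.91 million.
Denominator = 161.08 + 2.71 = 163.79 million.
Broad rate = 16.91 / 163.79 = 10.32%.
Headline unemployment rate = 9.13 / 161.08 = 5.67%.

Broad underutilization rate ≈ 10.32%; headline unemployment rate ≈ 5.67%.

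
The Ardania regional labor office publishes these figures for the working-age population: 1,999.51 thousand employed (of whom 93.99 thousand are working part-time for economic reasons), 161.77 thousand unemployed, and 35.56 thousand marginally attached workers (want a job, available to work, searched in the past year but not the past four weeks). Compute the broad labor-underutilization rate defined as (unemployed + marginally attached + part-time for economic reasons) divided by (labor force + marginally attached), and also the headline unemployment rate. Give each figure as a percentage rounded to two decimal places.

Broad underutilization rate ≈ 13.26%; headline unemployment rate ≈ 7.48%.

Labor force = 1,999.51 + 161.77 = 2,161.28 thousand.
Numerator = 161.77 + 35.56 + 93.99 = 291.32 thousand.
Denominator = 2,161.28 + 35.56 = 2,196.84 thousand.
Broad rate = 291.32 / 2,196.84 = 13.26%.
Headline unemployment rate = 161.77 / 2,161.28 = 7.48%.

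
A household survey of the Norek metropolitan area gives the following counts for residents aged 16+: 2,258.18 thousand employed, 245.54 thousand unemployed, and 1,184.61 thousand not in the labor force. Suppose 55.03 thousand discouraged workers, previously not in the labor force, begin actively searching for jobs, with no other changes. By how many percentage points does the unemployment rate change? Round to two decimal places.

Initially, labor force = 2,258.18 + 245.54 = 2,503.72 thousand, so u = 245.54/2,503.72 = 9.81%.
After the change, unemployed and labor force both rise by 55.03 → E = 2,258.18, U = 300.57, labor force = 2,558.75 thousand.
New unemployment rate = 300.57 / 2,558.75 = 11.75%.
Change = 11.75% − 9.81% = +1.94 percentage points.

The unemployment rate changes by +1.94 percentage points.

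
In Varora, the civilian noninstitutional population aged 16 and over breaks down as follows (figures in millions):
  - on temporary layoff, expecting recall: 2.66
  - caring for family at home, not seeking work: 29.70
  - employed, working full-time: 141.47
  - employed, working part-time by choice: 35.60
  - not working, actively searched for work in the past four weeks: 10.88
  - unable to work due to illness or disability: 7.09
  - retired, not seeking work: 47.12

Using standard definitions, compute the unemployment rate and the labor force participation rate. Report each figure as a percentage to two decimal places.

Unemployment rate ≈ 7.10%; labor force participation rate ≈ 69.43%.

Employed = 141.47 + 35.60 = 177.07 million.
Unemployed = 2.66 + 10.88 = 13.54 million (jobless and actively searching, or on temporary layoff).
Labor force = 177.07 + 13.54 = 190.61 million.
Not in labor force = 29.70 + 7.09 + 47.12 = 83.91 million (those not working and not actively searching are outside the labor force).
Civilian working-age population = 190.61 + 83.91 = 274.52 million.
Unemployment rate = 13.54 / 190.61 = 7.10%.
Labor force participation rate = 190.61 / 274.52 = 69.43%.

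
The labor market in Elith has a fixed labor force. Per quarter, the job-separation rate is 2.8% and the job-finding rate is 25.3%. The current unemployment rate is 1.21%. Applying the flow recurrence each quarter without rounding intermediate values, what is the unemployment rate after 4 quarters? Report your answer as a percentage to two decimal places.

Unemployment rate after four quarters ≈ 7.62%.

With a fixed labor force, u_{t+1} = u_t + s·(1−u_t) − f·u_t = u_t·(1−s−f) + s.
Here 1−s−f = 0.719 and s = 0.028.
u_1 = 0.012100 × 0.719 + 0.028 = 0.036700.
u_2 = 0.036700 × 0.719 + 0.028 = 0.054387.
u_3 = 0.054387 × 0.719 + 0.028 = 0.067104.
u_4 = 0.067104 × 0.719 + 0.028 = 0.076248.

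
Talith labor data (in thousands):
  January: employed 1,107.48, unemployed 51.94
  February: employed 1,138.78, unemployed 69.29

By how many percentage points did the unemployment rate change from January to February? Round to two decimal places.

January: labor force = 1,107.48 + 51.94 = 1,159.42; u = 51.94/1,159.42 = 4.48%.
February: labor force = 1,138.78 + 69.29 = 1,208.07; u = 69.29/1,208.07 = 5.74%.
Change = 5.74% − 4.48% = +1.26 pp.

The unemployment rate changed by +1.26 percentage points.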